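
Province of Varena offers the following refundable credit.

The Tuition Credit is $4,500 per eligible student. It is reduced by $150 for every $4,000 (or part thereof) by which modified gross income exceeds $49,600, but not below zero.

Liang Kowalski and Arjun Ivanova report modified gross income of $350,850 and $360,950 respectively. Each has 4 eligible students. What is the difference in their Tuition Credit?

Liang ($350,850): Tuition Credit: base = 4 × $4,500 = $18,000. income exceeds $49,600 by $301,250, which is 76 full-or-partial $4,000 increments; reduction = 76 × $150 = $11,400, leaving $6,600.
Arjun ($360,950): Tuition Credit: base = 4 × $4,500 = $18,000. income exceeds $49,600 by $311,350, which is 78 full-or-partial $4,000 increments; reduction = 78 × $150 = $11,700, leaving $6,300.
Difference: |$6,600 − $6,300| = $300.

$300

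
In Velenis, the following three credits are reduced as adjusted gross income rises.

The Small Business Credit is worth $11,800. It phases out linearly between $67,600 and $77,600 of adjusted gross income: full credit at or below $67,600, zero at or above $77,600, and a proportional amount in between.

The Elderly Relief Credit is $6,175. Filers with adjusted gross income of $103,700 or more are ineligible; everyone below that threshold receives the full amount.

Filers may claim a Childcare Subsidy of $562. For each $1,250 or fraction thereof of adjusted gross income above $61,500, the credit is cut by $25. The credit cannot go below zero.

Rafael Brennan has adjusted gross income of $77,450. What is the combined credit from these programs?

Small Business Credit: $77,450 is $9,850 into a $10,000 phase-out range, leaving 150/10,000 of the credit: $11,800 × 150/10,000 = $177.
Elderly Relief Credit: $77,450 is below the $103,700 cutoff, so the full $6,175 applies.
Childcare Subsidy: income exceeds $61,500 by $15,950, which is 13 full-or-partial $1,250 increments; reduction = 13 × $25 = $325, leaving $237.
Total: $177 + $6,175 + $237 = $6,589.

$6,589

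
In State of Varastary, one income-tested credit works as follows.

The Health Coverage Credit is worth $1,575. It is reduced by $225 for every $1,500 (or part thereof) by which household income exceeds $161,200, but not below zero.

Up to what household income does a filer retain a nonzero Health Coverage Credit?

$170,200

After 6 increments the reduction is 6 × $225 = $1,350, leaving $225; one more increment wipes it out. Increment 6 ends at excess 6 × $1,500 = $9,000, so the highest qualifying income is $161,200 + $9,000 = $170,200.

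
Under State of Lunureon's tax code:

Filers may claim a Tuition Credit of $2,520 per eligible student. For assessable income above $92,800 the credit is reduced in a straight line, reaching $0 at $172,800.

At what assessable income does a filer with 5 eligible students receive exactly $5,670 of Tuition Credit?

$136,800

Full credit = 5 × $2,520 = $12,600.
$5,670 is 5,670/12,600 of the full $12,600, so 6,930/12,600 of the $80,000 range has been used: income = $92,800 + $80,000 × 6,930/12,600 = $136,800.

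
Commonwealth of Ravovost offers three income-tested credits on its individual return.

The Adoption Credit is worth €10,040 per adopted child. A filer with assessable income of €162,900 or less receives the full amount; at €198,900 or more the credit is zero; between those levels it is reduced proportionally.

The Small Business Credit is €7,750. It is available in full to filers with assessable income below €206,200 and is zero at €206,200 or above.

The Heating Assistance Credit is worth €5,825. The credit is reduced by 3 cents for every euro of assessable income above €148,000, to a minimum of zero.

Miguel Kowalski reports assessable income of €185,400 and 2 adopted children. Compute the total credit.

Adoption Credit: base = 2 × €10,040 = €20,080. €185,400 is €22,500 into a €36,000 phase-out range, leaving 13,500/36,000 of the credit: €20,080 × 13,500/36,000 = €7,530.
Small Business Credit: €185,400 is below the €206,200 cutoff, so the full €7,750 applies.
Heating Assistance Credit: 3% of the €37,400 excess over €148,000 is €1,122; credit = €5,825 − €1,122 = €4,703.
Total: €7,530 + €7,750 + €4,703 = €19,983.

€19,983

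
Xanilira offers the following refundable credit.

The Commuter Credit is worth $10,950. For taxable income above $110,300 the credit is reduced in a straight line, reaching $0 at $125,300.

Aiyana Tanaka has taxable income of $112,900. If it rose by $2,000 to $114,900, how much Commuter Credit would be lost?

At $112,900 — $112,900 is $2,600 into a $15,000 phase-out range, leaving 12,400/15,000 of the credit: $10,950 × 12,400/15,000 = $9,052.
At $114,900 — $114,900 is $4,600 into a $15,000 phase-out range, leaving 10,400/15,000 of the credit: $10,950 × 10,400/15,000 = $7,592.
Lost: $9,052 − $7,592 = $1,460.

$1,460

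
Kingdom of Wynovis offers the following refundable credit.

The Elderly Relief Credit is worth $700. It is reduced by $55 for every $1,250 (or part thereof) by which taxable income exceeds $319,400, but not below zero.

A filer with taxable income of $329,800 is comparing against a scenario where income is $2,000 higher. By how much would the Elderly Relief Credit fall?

$55

At $329,800 — income exceeds $319,400 by $10,400, which is 9 full-or-partial $1,250 increments; reduction = 9 × $55 = $495, leaving $205.
At $331,800 — income exceeds $319,400 by $12,400, which is 10 full-or-partial $1,250 increments; reduction = 10 × $55 = $550, leaving $150.
Lost: $205 − $150 = $55.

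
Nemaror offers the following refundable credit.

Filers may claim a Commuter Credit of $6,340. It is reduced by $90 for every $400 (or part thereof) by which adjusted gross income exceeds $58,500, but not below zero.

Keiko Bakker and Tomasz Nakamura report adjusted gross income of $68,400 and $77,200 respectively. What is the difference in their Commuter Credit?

Keiko ($68,400): Commuter Credit: income exceeds $58,500 by $9,900, which is 25 full-or-partial $400 increments; reduction = 25 × $90 = $2,250, leaving $4,090.
Tomasz ($77,200): Commuter Credit: income exceeds $58,500 by $18,700, which is 47 full-or-partial $400 increments; reduction = 47 × $90 = $4,230, leaving $2,110.
Difference: |$4,090 − $2,110| = $1,980.

$1,980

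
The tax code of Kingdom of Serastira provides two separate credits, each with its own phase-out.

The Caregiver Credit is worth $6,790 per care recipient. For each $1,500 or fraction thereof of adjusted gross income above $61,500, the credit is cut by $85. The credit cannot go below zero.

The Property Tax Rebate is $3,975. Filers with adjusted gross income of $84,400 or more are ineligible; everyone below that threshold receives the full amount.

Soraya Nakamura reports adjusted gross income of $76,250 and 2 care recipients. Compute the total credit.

$16,705

Caregiver Credit: base = 2 × $6,790 = $13,580. income exceeds $61,500 by $14,750, which is 10 full-or-partial $1,500 increments; reduction = 10 × $85 = $850, leaving $12,730.
Property Tax Rebate: $76,250 is below the $84,400 cutoff, so the full $3,975 applies.
Total: $12,730 + $3,975 = $16,705.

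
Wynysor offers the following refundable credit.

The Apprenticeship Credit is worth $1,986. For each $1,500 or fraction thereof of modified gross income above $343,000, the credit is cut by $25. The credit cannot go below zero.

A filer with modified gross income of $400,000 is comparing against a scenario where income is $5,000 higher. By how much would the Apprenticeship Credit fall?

$100

At $400,000 — income exceeds $343,000 by $57,000, which is 38 full-or-partial $1,500 increments; reduction = 38 × $25 = $950, leaving $1,036.
At $405,000 — income exceeds $343,000 by $62,000, which is 42 full-or-partial $1,500 increments; reduction = 42 × $25 = $1,050, leaving $936.
Lost: $1,036 − $936 = $100.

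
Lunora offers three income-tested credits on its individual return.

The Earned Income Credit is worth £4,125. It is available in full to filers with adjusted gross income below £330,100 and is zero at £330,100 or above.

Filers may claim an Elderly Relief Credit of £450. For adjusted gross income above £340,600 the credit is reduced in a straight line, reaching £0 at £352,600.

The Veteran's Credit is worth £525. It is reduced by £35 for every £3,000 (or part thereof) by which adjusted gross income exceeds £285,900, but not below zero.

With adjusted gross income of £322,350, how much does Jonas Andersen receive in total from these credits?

Earned Income Credit: £322,350 is below the £330,100 cutoff, so the full £4,125 applies.
Elderly Relief Credit: £322,350 is at or below the £340,600 threshold, so the full £450 applies.
Veteran's Credit: income exceeds £285,900 by £36,450, which is 13 full-or-partial £3,000 increments; reduction = 13 × £35 = £455, leaving £70.
Total: £4,125 + £450 + £70 = £4,645.

£4,645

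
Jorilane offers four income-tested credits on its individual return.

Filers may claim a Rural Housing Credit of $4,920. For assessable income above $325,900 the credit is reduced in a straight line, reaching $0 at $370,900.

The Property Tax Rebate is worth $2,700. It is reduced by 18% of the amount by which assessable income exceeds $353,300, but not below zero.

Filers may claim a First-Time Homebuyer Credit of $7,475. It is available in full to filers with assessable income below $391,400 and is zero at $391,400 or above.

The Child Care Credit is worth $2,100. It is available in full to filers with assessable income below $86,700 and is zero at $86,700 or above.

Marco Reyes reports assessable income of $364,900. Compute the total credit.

$8,743

Rural Housing Credit: $364,900 is $39,000 into a $45,000 phase-out range, leaving 6,000/45,000 of the credit: $4,920 × 6,000/45,000 = $656.
Property Tax Rebate: 18% of the $11,600 excess over $353,300 is $2,088; credit = $2,700 − $2,088 = $612.
First-Time Homebuyer Credit: $364,900 is below the $391,400 cutoff, so the full $7,475 applies.
Child Care Credit: $364,900 meets or exceeds the $86,700 cutoff, so the credit is $0.
Total: $656 + $612 + $7,475 + $0 = $8,743.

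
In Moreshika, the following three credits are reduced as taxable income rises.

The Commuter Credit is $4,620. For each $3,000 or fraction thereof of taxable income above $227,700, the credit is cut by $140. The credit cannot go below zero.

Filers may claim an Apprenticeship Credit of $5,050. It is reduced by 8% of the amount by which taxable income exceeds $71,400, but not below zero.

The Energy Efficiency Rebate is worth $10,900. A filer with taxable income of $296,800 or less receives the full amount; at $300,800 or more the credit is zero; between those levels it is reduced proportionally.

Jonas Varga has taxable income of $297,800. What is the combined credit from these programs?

$9,435

Commuter Credit: income exceeds $227,700 by $70,100, which is 24 full-or-partial $3,000 increments; reduction = 24 × $140 = $3,360, leaving $1,260.
Apprenticeship Credit: 8% of the $226,400 excess over $71,400 is $18,112 ≥ base, so the credit is $0.
Energy Efficiency Rebate: $297,800 is $1,000 into a $4,000 phase-out range, leaving 3,000/4,000 of the credit: $10,900 × 3,000/4,000 = $8,175.
Total: $1,260 + $0 + $8,175 = $9,435.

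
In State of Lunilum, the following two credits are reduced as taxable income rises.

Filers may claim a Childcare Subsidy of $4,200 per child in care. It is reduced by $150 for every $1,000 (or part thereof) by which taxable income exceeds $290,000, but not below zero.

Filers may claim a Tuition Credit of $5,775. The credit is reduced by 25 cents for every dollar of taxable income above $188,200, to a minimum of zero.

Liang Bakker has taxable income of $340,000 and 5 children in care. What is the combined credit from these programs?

Childcare Subsidy: base = 5 × $4,200 = $21,000. income exceeds $290,000 by $50,000, which is 50 full-or-partial $1,000 increments; reduction = 50 × $150 = $7,500, leaving $13,500.
Tuition Credit: 25% of the $151,800 excess over $188,200 is $37,950 ≥ base, so the credit is $0.
Total: $13,500 + $0 = $13,500.

$13,500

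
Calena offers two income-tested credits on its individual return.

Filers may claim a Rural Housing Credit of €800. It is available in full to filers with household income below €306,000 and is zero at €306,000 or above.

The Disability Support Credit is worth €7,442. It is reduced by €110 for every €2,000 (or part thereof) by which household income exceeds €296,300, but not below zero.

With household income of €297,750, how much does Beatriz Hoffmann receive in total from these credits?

Rural Housing Credit: €297,750 is below the €306,000 cutoff, so the full €800 applies.
Disability Support Credit: income exceeds €296,300 by €1,450, which is 1 full-or-partial €2,000 increment; reduction = 1 × €110 = €110, leaving €7,332.
Total: €800 + €7,332 = €8,132.

€8,132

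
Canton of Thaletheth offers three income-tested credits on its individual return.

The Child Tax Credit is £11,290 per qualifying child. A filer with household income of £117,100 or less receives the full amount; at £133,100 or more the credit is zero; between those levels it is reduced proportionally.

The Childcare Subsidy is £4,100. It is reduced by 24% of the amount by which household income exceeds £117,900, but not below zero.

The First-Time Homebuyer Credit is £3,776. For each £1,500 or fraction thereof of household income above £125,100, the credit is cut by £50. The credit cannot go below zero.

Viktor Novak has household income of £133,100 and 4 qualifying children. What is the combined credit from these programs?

Child Tax Credit: base = 4 × £11,290 = £45,160. £133,100 is at or above £133,100, so the credit is £0.
Childcare Subsidy: 24% of the £15,200 excess over £117,900 is £3,648; credit = £4,100 − £3,648 = £452.
First-Time Homebuyer Credit: income exceeds £125,100 by £8,000, which is 6 full-or-partial £1,500 increments; reduction = 6 × £50 = £300, leaving £3,476.
Total: £0 + £452 + £3,476 = £3,928.

£3,928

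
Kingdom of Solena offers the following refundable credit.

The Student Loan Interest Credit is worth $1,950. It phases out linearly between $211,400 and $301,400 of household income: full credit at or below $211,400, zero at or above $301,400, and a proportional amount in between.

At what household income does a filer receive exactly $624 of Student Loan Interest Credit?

$272,600

$624 is 624/1,950 of the full $1,950, so 1,326/1,950 of the $90,000 range has been used: income = $211,400 + $90,000 × 1,326/1,950 = $272,600.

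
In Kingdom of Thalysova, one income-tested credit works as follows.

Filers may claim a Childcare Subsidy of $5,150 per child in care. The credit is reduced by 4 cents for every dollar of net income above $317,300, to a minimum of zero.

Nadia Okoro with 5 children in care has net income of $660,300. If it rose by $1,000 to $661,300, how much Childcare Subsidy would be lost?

$40

At $660,300 — base = 5 × $5,150 = $25,750. 4% of the $343,000 excess over $317,300 is $13,720; credit = $25,750 − $13,720 = $12,030.
At $661,300 — base = 5 × $5,150 = $25,750. 4% of the $344,000 excess over $317,300 is $13,760; credit = $25,750 − $13,760 = $11,990.
Lost: $12,030 − $11,990 = $40.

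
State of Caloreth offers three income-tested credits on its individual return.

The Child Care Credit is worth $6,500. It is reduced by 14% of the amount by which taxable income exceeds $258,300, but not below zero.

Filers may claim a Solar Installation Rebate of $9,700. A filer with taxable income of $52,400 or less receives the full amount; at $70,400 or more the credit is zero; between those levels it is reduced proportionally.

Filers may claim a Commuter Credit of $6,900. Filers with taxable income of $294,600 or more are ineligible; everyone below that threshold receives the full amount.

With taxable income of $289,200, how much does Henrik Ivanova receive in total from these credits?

Child Care Credit: 14% of the $30,900 excess over $258,300 is $4,326; credit = $6,500 − $4,326 = $2,174.
Solar Installation Rebate: $289,200 is at or above $70,400, so the credit is $0.
Commuter Credit: $289,200 is below the $294,600 cutoff, so the full $6,900 applies.
Total: $2,174 + $0 + $6,900 = $9,074.

$9,074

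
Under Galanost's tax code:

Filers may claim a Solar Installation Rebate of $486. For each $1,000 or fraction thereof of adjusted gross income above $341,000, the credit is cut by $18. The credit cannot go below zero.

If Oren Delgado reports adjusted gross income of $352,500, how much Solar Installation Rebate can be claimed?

$270

Solar Installation Rebate: income exceeds $341,000 by $11,500, which is 12 full-or-partial $1,000 increments; reduction = 12 × $18 = $216, leaving $270.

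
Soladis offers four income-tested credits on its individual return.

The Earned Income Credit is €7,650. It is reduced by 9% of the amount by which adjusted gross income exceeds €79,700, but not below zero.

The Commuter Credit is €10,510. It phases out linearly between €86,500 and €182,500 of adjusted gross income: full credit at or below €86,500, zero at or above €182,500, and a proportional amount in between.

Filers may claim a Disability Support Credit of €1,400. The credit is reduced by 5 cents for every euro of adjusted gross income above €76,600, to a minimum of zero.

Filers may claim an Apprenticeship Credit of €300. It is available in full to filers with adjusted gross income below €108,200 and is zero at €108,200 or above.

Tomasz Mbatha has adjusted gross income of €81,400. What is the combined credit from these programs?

Earned Income Credit: 9% of the €1,700 excess over €79,700 is €153; credit = €7,650 − €153 = €7,497.
Commuter Credit: €81,400 is at or below the €86,500 threshold, so the full €10,510 applies.
Disability Support Credit: 5% of the €4,800 excess over €76,600 is €240; credit = €1,400 − €240 = €1,160.
Apprenticeship Credit: €81,400 is below the €108,200 cutoff, so the full €300 applies.
Total: €7,497 + €10,510 + €1,160 + €300 = €19,467.

€19,467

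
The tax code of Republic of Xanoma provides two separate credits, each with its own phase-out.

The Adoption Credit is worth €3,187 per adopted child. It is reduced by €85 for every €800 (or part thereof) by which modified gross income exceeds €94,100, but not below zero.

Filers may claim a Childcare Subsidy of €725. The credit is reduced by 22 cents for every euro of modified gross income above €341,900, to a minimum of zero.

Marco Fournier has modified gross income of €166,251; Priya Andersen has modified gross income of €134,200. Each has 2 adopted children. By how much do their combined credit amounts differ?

Marco (€166,251): Adoption Credit: base = 2 × €3,187 = €6,374. income exceeds €94,100 by €72,151 → 91 increments × €85 = €7,735 ≥ base, so the credit is €0. Childcare Subsidy: €166,251 is at or below the €341,900 threshold, so the full €725 applies. total €0 + €725 = €725
Priya (€134,200): Adoption Credit: base = 2 × €3,187 = €6,374. income exceeds €94,100 by €40,100, which is 51 full-or-partial €800 increments; reduction = 51 × €85 = €4,335, leaving €2,039. Childcare Subsidy: €134,200 is at or below the €341,900 threshold, so the full €725 applies. total €2,039 + €725 = €2,764
Difference: |€725 − €2,764| = €2,039.

€2,039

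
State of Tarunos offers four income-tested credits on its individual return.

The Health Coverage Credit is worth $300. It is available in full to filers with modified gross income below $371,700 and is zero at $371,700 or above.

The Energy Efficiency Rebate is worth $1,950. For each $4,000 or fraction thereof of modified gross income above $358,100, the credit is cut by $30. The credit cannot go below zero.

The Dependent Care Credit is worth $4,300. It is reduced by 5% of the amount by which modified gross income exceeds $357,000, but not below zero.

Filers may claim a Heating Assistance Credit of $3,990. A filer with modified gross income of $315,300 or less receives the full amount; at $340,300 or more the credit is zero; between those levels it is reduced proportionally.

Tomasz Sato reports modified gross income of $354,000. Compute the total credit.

$6,550

Health Coverage Credit: $354,000 is below the $371,700 cutoff, so the full $300 applies.
Energy Efficiency Rebate: $354,000 is at or below the $358,100 threshold, so the full $1,950 applies.
Dependent Care Credit: $354,000 is at or below the $357,000 threshold, so the full $4,300 applies.
Heating Assistance Credit: $354,000 is at or above $340,300, so the credit is $0.
Total: $300 + $1,950 + $4,300 + $0 = $6,550.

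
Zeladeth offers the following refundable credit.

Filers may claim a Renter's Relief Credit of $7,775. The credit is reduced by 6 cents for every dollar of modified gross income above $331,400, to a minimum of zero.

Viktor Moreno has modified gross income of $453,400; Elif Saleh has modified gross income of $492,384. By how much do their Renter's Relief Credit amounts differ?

Viktor ($453,400): Renter's Relief Credit: 6% of the $122,000 excess over $331,400 is $7,320; credit = $7,775 − $7,320 = $455.
Elif ($492,384): Renter's Relief Credit: 6% of the $160,984 excess over $331,400 is $9,659.04 ≥ base, so the credit is $0.
Difference: |$455 − $0| = $455.

$455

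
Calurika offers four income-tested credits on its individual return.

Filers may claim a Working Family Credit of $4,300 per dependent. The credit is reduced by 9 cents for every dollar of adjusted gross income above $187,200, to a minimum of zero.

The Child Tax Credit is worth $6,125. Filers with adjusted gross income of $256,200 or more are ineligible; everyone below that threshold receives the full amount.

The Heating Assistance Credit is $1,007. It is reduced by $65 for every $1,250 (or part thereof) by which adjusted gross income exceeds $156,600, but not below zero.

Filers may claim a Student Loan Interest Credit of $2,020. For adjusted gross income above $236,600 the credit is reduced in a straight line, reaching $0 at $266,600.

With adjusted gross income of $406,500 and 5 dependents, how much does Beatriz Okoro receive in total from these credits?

Working Family Credit: base = 5 × $4,300 = $21,500. 9% of the $219,300 excess over $187,200 is $19,737; credit = $21,500 − $19,737 = $1,763.
Child Tax Credit: $406,500 meets or exceeds the $256,200 cutoff, so the credit is $0.
Heating Assistance Credit: income exceeds $156,600 by $249,900 → 200 increments × $65 = $13,000 ≥ base, so the credit is $0.
Student Loan Interest Credit: $406,500 is at or above $266,600, so the credit is $0.
Total: $1,763 + $0 + $0 + $0 = $1,763.

$1,763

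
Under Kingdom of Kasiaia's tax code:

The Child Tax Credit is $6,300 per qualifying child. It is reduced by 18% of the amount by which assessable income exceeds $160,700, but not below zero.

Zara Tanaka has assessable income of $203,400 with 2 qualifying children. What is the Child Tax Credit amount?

Child Tax Credit: base = 2 × $6,300 = $12,600. 18% of the $42,700 excess over $160,700 is $7,686; credit = $12,600 − $7,686 = $4,914.

$4,914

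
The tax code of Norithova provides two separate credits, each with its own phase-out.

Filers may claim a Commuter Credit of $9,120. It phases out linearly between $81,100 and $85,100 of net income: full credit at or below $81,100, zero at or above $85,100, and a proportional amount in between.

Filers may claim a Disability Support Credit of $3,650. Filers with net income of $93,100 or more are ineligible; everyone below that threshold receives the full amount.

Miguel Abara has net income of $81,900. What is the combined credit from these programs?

$10,946

Commuter Credit: $81,900 is $800 into a $4,000 phase-out range, leaving 3,200/4,000 of the credit: $9,120 × 3,200/4,000 = $7,296.
Disability Support Credit: $81,900 is below the $93,100 cutoff, so the full $3,650 applies.
Total: $7,296 + $3,650 = $10,946.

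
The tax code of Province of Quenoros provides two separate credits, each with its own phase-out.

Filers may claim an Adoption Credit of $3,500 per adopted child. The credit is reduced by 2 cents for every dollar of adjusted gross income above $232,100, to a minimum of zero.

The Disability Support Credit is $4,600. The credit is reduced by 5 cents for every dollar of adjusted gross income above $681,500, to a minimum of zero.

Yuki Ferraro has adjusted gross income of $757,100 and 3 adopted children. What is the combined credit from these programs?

Adoption Credit: base = 3 × $3,500 = $10,500. 2% of the $525,000 excess over $232,100 is $10,500 ≥ base, so the credit is $0.
Disability Support Credit: 5% of the $75,600 excess over $681,500 is $3,780; credit = $4,600 − $3,780 = $820.
Total: $0 + $820 = $820.

$820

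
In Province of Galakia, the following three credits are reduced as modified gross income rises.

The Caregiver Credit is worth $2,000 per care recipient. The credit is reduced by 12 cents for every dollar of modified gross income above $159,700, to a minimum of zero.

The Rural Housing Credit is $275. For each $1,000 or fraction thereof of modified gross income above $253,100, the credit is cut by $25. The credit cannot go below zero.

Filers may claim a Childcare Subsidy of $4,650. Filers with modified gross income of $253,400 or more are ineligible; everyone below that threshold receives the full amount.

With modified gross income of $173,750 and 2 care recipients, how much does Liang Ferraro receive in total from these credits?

Caregiver Credit: base = 2 × $2,000 = $4,000. 12% of the $14,050 excess over $159,700 is $1,686; credit = $4,000 − $1,686 = $2,314.
Rural Housing Credit: $173,750 is at or below the $253,100 threshold, so the full $275 applies.
Childcare Subsidy: $173,750 is below the $253,400 cutoff, so the full $4,650 applies.
Total: $2,314 + $275 + $4,650 = $7,239.

$7,239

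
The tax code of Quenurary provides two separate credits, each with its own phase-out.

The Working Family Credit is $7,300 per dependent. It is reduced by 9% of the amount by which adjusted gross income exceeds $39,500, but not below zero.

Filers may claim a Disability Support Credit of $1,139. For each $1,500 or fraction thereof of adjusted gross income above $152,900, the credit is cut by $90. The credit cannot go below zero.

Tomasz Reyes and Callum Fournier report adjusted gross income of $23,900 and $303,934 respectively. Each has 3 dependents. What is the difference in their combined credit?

Tomasz ($23,900): Working Family Credit: base = 3 × $7,300 = $21,900. $23,900 is at or below the $39,500 threshold, so the full $21,900 applies. Disability Support Credit: $23,900 is at or below the $152,900 threshold, so the full $1,139 applies. total $21,900 + $1,139 = $23,039
Callum ($303,934): Working Family Credit: base = 3 × $7,300 = $21,900. 9% of the $264,434 excess over $39,500 is $23,799.06 ≥ base, so the credit is $0. Disability Support Credit: income exceeds $152,900 by $151,034 → 101 increments × $90 = $9,090 ≥ base, so the credit is $0. total $0 + $0 = $0
Difference: |$23,039 − $0| = $23,039.

$23,039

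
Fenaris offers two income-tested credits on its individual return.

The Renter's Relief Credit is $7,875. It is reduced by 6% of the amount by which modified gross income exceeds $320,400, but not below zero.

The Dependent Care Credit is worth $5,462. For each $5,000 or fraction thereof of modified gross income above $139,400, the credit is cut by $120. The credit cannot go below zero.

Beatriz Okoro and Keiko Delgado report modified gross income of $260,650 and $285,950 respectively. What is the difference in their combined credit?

$600

Beatriz ($260,650): Renter's Relief Credit: $260,650 is at or below the $320,400 threshold, so the full $7,875 applies. Dependent Care Credit: income exceeds $139,400 by $121,250, which is 25 full-or-partial $5,000 increments; reduction = 25 × $120 = $3,000, leaving $2,462. total $7,875 + $2,462 = $10,337
Keiko ($285,950): Renter's Relief Credit: $285,950 is at or below the $320,400 threshold, so the full $7,875 applies. Dependent Care Credit: income exceeds $139,400 by $146,550, which is 30 full-or-partial $5,000 increments; reduction = 30 × $120 = $3,600, leaving $1,862. total $7,875 + $1,862 = $9,737
Difference: |$10,337 − $9,737| = $600.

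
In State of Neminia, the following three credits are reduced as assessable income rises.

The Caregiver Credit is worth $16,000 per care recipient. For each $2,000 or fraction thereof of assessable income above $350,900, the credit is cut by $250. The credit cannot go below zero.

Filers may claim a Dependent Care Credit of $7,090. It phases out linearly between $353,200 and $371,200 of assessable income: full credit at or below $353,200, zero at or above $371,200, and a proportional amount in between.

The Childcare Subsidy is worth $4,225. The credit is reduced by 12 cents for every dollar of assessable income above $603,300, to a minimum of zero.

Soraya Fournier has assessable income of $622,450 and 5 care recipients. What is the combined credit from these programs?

$47,927

Caregiver Credit: base = 5 × $16,000 = $80,000. income exceeds $350,900 by $271,550, which is 136 full-or-partial $2,000 increments; reduction = 136 × $250 = $34,000, leaving $46,000.
Dependent Care Credit: $622,450 is at or above $371,200, so the credit is $0.
Childcare Subsidy: 12% of the $19,150 excess over $603,300 is $2,298; credit = $4,225 − $2,298 = $1,927.
Total: $46,000 + $0 + $1,927 = $47,927.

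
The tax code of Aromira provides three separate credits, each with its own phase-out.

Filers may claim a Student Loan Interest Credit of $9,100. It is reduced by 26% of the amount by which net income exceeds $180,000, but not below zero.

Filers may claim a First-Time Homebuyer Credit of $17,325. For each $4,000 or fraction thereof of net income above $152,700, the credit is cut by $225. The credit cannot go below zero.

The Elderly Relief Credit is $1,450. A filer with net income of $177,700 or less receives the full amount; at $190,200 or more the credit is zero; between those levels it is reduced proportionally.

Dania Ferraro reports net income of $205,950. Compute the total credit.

$16,528

Student Loan Interest Credit: 26% of the $25,950 excess over $180,000 is $6,747; credit = $9,100 − $6,747 = $2,353.
First-Time Homebuyer Credit: income exceeds $152,700 by $53,250, which is 14 full-or-partial $4,000 increments; reduction = 14 × $225 = $3,150, leaving $14,175.
Elderly Relief Credit: $205,950 is at or above $190,200, so the credit is $0.
Total: $2,353 + $14,175 + $0 = $16,528.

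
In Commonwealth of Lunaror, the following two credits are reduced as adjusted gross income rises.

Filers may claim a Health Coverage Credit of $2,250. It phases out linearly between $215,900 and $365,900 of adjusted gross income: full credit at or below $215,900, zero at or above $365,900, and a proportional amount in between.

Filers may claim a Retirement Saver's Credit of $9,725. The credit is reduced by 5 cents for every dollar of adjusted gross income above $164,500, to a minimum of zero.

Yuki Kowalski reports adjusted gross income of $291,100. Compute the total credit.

Health Coverage Credit: $291,100 is $75,200 into a $150,000 phase-out range, leaving 74,800/150,000 of the credit: $2,250 × 74,800/150,000 = $1,122.
Retirement Saver's Credit: 5% of the $126,600 excess over $164,500 is $6,330; credit = $9,725 − $6,330 = $3,395.
Total: $1,122 + $3,395 = $4,517.

$4,517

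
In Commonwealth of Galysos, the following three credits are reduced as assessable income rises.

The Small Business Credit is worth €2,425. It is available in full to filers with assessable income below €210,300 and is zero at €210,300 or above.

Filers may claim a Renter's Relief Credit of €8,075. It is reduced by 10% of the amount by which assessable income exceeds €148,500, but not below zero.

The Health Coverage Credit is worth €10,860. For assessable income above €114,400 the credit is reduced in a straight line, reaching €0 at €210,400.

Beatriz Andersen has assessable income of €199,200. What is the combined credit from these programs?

€6,697

Small Business Credit: €199,200 is below the €210,300 cutoff, so the full €2,425 applies.
Renter's Relief Credit: 10% of the €50,700 excess over €148,500 is €5,070; credit = €8,075 − €5,070 = €3,005.
Health Coverage Credit: €199,200 is €84,800 into a €96,000 phase-out range, leaving 11,200/96,000 of the credit: €10,860 × 11,200/96,000 = €1,267.
Total: €2,425 + €3,005 + €1,267 = €6,697.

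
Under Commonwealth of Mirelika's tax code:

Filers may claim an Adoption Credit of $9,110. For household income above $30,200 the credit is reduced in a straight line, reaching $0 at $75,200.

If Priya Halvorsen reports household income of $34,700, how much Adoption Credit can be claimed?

Adoption Credit: $34,700 is $4,500 into a $45,000 phase-out range, leaving 40,500/45,000 of the credit: $9,110 × 40,500/45,000 = $8,199.

$8,199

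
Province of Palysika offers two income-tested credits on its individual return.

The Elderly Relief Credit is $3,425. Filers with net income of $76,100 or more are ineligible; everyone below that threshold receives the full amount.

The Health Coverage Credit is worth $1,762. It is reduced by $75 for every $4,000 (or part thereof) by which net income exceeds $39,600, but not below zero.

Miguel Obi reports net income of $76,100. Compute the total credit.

$1,012

Elderly Relief Credit: $76,100 meets or exceeds the $76,100 cutoff, so the credit is $0.
Health Coverage Credit: income exceeds $39,600 by $36,500, which is 10 full-or-partial $4,000 increments; reduction = 10 × $75 = $750, leaving $1,012.
Total: $0 + $1,012 = $1,012.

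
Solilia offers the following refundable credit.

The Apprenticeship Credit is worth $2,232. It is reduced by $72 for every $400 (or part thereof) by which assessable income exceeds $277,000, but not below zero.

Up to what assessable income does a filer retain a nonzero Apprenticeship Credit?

$289,000

After 30 increments the reduction is 30 × $72 = $2,160, leaving $72; one more increment wipes it out. Increment 30 ends at excess 30 × $400 = $12,000, so the highest qualifying income is $277,000 + $12,000 = $289,000.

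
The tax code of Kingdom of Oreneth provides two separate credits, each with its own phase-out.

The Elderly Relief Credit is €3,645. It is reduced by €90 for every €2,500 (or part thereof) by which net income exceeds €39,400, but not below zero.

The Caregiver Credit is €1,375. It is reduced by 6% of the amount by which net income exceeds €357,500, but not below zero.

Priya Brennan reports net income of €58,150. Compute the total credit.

€4,300

Elderly Relief Credit: income exceeds €39,400 by €18,750, which is 8 full-or-partial €2,500 increments; reduction = 8 × €90 = €720, leaving €2,925.
Caregiver Credit: €58,150 is at or below the €357,500 threshold, so the full €1,375 applies.
Total: €2,925 + €1,375 = €4,300.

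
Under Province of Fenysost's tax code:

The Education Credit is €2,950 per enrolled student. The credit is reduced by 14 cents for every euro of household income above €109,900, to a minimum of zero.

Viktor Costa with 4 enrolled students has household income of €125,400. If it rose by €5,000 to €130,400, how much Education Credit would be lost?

€700

At €125,400 — base = 4 × €2,950 = €11,800. 14% of the €15,500 excess over €109,900 is €2,170; credit = €11,800 − €2,170 = €9,630.
At €130,400 — base = 4 × €2,950 = €11,800. 14% of the €20,500 excess over €109,900 is €2,870; credit = €11,800 − €2,870 = €8,930.
Lost: €9,630 − €8,930 = €700.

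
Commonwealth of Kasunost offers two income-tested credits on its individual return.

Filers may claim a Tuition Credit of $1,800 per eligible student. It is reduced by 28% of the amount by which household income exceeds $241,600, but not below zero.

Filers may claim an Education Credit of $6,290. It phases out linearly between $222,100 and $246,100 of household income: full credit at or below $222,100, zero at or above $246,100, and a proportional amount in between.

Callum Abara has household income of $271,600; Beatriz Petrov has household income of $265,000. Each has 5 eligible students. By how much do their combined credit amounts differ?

$1,848

Callum ($271,600): Tuition Credit: base = 5 × $1,800 = $9,000. 28% of the $30,000 excess over $241,600 is $8,400; credit = $9,000 − $8,400 = $600. Education Credit: $271,600 is at or above $246,100, so the credit is $0. total $600 + $0 = $600
Beatriz ($265,000): Tuition Credit: base = 5 × $1,800 = $9,000. 28% of the $23,400 excess over $241,600 is $6,552; credit = $9,000 − $6,552 = $2,448. Education Credit: $265,000 is at or above $246,100, so the credit is $0. total $2,448 + $0 = $2,448
Difference: |$600 − $2,448| = $1,848.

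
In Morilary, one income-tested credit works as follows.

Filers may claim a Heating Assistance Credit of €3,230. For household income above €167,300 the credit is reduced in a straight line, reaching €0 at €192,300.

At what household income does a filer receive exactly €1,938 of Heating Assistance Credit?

€1,938 is 1,938/3,230 of the full €3,230, so 1,292/3,230 of the €25,000 range has been used: income = €167,300 + €25,000 × 1,292/3,230 = €177,300.

€177,300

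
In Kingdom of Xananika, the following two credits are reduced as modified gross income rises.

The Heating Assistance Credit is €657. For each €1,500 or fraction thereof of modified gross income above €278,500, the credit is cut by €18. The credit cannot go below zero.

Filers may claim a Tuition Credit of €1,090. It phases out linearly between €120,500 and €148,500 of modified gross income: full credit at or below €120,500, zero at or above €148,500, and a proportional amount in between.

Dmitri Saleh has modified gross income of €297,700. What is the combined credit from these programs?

Heating Assistance Credit: income exceeds €278,500 by €19,200, which is 13 full-or-partial €1,500 increments; reduction = 13 × €18 = €234, leaving €423.
Tuition Credit: €297,700 is at or above €148,500, so the credit is €0.
Total: €423 + €0 = €423.

€423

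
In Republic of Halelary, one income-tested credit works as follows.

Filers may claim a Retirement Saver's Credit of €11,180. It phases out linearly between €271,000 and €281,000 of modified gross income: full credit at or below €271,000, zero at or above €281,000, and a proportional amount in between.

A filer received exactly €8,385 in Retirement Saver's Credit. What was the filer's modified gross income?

€8,385 is 8,385/11,180 of the full €11,180, so 2,795/11,180 of the €10,000 range has been used: income = €271,000 + €10,000 × 2,795/11,180 = €273,500.

€273,500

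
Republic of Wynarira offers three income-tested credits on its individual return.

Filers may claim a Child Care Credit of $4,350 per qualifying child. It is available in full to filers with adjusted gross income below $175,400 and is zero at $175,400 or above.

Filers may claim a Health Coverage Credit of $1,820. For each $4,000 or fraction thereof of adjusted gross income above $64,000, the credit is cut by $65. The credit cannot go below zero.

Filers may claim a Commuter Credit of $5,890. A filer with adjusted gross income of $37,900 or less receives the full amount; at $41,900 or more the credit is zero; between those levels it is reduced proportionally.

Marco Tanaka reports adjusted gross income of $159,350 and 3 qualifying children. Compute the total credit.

$13,310

Child Care Credit: base = 3 × $4,350 = $13,050. $159,350 is below the $175,400 cutoff, so the full $13,050 applies.
Health Coverage Credit: income exceeds $64,000 by $95,350, which is 24 full-or-partial $4,000 increments; reduction = 24 × $65 = $1,560, leaving $260.
Commuter Credit: $159,350 is at or above $41,900, so the credit is $0.
Total: $13,050 + $260 + $0 = $13,310.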